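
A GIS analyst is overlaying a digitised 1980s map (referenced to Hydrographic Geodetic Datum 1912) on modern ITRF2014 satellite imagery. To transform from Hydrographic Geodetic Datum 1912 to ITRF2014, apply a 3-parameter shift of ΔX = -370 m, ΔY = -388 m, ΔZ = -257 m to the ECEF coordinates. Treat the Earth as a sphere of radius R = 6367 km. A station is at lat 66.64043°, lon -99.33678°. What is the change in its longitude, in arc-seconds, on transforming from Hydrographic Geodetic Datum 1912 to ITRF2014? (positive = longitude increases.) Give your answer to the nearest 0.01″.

Δλ = -24.69″

sin φ = 0.918035, cos φ = 0.396500, sin λ = -0.986752, cos λ = -0.162237.
East component: ΔE = −sin λ·ΔX + cos λ·ΔY = −(-0.986752)(-370) + (-0.162237)(-388) = -302.15 m.
1° of latitude spans πR/180 = 111125 m; at latitude φ, 1° of longitude spans that × cos φ = 44061.1 m, so Δλ = -302.15 / 44061.1 × 3600 = -24.687″.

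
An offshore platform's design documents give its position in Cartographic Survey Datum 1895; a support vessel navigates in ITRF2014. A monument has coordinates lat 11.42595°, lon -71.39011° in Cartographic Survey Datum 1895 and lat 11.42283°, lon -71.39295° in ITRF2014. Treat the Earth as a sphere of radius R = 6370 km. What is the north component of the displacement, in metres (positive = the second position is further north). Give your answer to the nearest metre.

ΔN = -347 m

Δφ = 11.42283° − 11.42595° = -0.00312°; Δλ = -71.39295° − -71.39011° = -0.00284°.
1° along a meridian = πR/180 = 111177 m.
ΔN = Δφ × 111177 = -346.9 m; ΔE = Δλ × 111177 × cos(11.42595°) = -0.00284 × 111177 × 0.980182 = -309.5 m.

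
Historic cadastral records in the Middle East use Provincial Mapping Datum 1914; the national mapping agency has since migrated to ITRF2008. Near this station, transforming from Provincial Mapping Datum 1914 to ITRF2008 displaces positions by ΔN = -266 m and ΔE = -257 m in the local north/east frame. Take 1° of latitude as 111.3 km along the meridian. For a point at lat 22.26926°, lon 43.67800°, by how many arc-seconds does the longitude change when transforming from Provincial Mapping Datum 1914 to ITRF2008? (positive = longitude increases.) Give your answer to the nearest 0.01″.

Δλ = -8.98″

At latitude 22.26926°, cos φ = 0.925413.
1° of longitude at this latitude = 111.3 × cos φ = 103.00 km, so Δλ = -257.0 / 102998.5 = -0.0024952° = -8.983″.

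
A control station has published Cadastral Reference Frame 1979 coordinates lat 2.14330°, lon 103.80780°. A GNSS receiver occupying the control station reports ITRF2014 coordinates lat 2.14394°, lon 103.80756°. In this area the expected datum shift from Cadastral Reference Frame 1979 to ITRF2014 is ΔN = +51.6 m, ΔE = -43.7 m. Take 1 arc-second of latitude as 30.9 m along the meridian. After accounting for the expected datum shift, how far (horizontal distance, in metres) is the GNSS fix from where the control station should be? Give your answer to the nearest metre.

26 m

Observed coordinate differences: Δφ = +0.00064°, Δλ = -0.00024°.
Converting to metres (1° lat = 111240 m, cos φ = 0.999300): observed ΔN = 71.2 m, observed ΔE = -26.7 m.
Subtracting the expected shift leaves a residual of 71.2 − (51.6) = 19.6 m north and -26.7 − (-43.7) = 17.0 m east.
Residual distance = √(19.6² + 17.0²) = 26.0 m.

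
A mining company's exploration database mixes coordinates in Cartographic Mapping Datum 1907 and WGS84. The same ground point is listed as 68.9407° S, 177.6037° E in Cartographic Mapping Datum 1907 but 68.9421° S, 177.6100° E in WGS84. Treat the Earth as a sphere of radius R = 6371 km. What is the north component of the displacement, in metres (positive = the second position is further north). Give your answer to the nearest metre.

Δφ = -68.9421° − -68.9407° = -0.0014°; Δλ = 177.6100° − 177.6037° = +0.0063°.
1° along a meridian = πR/180 = 111195 m.
ΔN = Δφ × 111195 = -155.7 m; ΔE = Δλ × 111195 × cos(-68.9407°) = +0.0063 × 111195 × 0.359334 = 251.7 m.

ΔN = -156 m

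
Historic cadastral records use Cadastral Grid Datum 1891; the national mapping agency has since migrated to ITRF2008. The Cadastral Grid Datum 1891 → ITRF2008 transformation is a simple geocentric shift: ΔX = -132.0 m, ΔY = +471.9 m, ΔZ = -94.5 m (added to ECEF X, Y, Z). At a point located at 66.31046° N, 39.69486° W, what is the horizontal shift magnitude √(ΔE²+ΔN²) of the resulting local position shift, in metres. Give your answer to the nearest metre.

433 m

At φ = 66.31046°, λ = -39.69486°: sin φ = 0.915736, cos φ = 0.401781, sin λ = -0.638699, cos λ = 0.769457.
ΔE = −sin λ·ΔX + cos λ·ΔY = −(-0.638699)·(-132.0) + (0.769457)·(471.9) = 278.80 m.
ΔN = −sin φ cos λ·ΔX − sin φ sin λ·ΔY + cos φ·ΔZ = −(0.915736)(0.769457)(-132.0) − (0.915736)(-0.638699)(471.9) + (0.401781)(-94.5) = 331.05 m.
Horizontal magnitude = √(ΔE² + ΔN²) = √(278.80² + 331.05²) = 432.80 m.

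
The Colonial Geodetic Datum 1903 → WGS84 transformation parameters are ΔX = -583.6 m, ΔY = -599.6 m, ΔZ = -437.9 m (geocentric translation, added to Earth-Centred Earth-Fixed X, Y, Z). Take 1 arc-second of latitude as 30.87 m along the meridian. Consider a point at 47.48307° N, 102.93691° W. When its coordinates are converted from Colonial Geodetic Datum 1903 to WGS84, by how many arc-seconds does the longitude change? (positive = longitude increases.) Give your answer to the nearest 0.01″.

Δλ = -20.83″

sin φ = 0.737078, cos φ = 0.675808, sin λ = -0.974617, cos λ = -0.223878.
East component: ΔE = −sin λ·ΔX + cos λ·ΔY = −(-0.974617)(-583.6) + (-0.223878)(-599.6) = -434.55 m.
1° of latitude spans 3600 × 30.87 = 111132 m; at latitude φ, 1° of longitude spans that × cos φ = 75103.9 m, so Δλ = -434.55 / 75103.9 × 3600 = -20.830″.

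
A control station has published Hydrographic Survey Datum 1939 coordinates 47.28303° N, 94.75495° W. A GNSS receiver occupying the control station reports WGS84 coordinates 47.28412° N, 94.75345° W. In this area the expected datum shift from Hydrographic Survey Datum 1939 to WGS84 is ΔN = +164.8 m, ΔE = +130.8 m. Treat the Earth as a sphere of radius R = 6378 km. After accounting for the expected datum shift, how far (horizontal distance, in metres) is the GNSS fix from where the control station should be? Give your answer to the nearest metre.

Observed coordinate differences: Δφ = +0.00109°, Δλ = +0.00150°.
Converting to metres (1° lat = 111317 m, cos φ = 0.678377): observed ΔN = 121.3 m, observed ΔE = 113.3 m.
Subtracting the expected shift leaves a residual of 121.3 − (164.8) = -43.5 m north and 113.3 − (130.8) = -17.5 m east.
Residual distance = √((-43.5)² + (-17.5)²) = 46.9 m.

47 m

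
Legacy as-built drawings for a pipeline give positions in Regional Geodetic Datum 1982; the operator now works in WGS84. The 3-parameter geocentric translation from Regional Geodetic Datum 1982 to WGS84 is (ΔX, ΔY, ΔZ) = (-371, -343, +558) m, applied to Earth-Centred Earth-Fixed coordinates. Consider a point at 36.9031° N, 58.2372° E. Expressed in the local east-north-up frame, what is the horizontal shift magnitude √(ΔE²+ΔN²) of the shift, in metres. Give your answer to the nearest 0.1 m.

750.8 m

The local east axis at (φ, λ) is (−sin λ, cos λ, 0), so ΔE = −sin(58.2372°)·(-371) + cos(58.2372°)·(-343) = 134.88 m.
The local north axis is (−sin φ cos λ, −sin φ sin λ, cos φ), giving ΔN = 117.268 + 175.113 + 446.206 = 738.59 m.
Horizontal magnitude = √(ΔE² + ΔN²) = √(134.88² + 738.59²) = 750.80 m.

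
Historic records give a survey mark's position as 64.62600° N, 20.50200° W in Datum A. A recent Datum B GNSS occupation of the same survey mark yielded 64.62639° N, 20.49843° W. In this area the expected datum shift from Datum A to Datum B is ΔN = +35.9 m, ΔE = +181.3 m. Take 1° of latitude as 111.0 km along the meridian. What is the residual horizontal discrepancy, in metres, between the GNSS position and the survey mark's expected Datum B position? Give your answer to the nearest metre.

14 m

Observed coordinate differences: Δφ = +0.00039°, Δλ = +0.00357°.
Converting to metres (1° lat = 111000 m, cos φ = 0.428525): observed ΔN = 43.3 m, observed ΔE = 169.8 m.
Subtracting the expected shift leaves a residual of 43.3 − (35.9) = 7.4 m north and 169.8 − (181.3) = -11.5 m east.
Residual distance = √(7.4² + (-11.5)²) = 13.7 m.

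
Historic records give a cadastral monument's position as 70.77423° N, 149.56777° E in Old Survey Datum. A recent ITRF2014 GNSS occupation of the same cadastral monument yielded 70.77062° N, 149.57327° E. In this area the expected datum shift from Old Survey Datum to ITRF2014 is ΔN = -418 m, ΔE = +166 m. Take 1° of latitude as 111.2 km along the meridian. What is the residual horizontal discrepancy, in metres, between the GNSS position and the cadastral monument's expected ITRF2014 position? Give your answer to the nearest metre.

39 m

Observed coordinate differences: Δφ = -0.00361°, Δλ = +0.00550°.
Converting to metres (1° lat = 111200 m, cos φ = 0.329291): observed ΔN = -401.4 m, observed ΔE = 201.4 m.
Subtracting the expected shift leaves a residual of -401.4 − (-418) = 16.6 m north and 201.4 − (166) = 35.4 m east.
Residual distance = √(16.6² + 35.4²) = 39.1 m.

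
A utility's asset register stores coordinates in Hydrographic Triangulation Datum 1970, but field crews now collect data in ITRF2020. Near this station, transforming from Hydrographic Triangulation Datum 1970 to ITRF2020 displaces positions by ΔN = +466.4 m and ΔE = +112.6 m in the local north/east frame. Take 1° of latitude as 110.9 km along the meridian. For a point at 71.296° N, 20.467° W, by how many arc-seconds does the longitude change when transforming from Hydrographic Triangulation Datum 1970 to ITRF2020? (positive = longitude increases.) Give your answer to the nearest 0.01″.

At latitude 71.296°, cos φ = 0.320679.
1° of longitude at this latitude = 110.9 × cos φ = 35.56 km, so Δλ = 112.6 / 35563.3 = 0.0031662° = 11.398″.

Δλ = 11.40″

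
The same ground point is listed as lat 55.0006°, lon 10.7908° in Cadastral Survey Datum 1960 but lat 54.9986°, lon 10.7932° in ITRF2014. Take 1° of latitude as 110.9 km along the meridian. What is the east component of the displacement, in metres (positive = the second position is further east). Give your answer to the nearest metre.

ΔE = 153 m

Δφ = 54.9986° − 55.0006° = -0.0020°; Δλ = 10.7932° − 10.7908° = +0.0024°.
ΔN = Δφ × 110900 = -221.8 m; ΔE = Δλ × 110900 × cos(55.0006°) = +0.0024 × 110900 × 0.573568 = 152.7 m.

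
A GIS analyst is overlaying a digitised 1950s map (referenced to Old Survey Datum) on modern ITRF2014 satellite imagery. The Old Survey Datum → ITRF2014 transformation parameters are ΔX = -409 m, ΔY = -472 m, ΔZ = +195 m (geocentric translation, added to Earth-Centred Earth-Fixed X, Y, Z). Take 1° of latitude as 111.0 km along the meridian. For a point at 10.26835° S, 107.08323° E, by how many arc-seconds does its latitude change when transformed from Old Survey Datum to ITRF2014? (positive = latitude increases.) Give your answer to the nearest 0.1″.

sin φ = -0.178259, cos φ = 0.983984, sin λ = 0.955879, cos λ = -0.293761.
North component: ΔN = −sin φ cos λ·ΔX − sin φ sin λ·ΔY + cos φ·ΔZ = −(-0.178259)(-0.293761)(-409) − (-0.178259)(0.955879)(-472) + (0.983984)(195) = 132.87 m.
1° of latitude spans 111000 m, so Δφ = 132.87 / 111000 × 3600 = 4.309″.

Δφ = 4.3″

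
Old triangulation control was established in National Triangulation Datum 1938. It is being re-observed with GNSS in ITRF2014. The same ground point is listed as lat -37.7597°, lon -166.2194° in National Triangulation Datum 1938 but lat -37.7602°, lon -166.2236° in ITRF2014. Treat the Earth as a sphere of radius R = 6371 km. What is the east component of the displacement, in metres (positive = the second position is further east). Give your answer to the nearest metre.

Δφ = -37.7602° − -37.7597° = -0.0005°; Δλ = -166.2236° − -166.2194° = -0.0042°.
1° along a meridian = πR/180 = 111195 m.
ΔN = Δφ × 111195 = -55.6 m; ΔE = Δλ × 111195 × cos(-37.7597°) = -0.0042 × 111195 × 0.790586 = -369.2 m.

ΔE = -369 m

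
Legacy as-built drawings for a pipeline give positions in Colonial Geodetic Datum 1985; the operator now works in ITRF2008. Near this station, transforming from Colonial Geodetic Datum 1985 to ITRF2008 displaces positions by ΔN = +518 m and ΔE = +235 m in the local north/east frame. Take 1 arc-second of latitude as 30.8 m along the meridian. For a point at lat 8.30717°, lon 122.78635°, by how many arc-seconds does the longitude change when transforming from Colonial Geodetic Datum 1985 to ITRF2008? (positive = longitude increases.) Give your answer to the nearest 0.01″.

At latitude 8.30717°, cos φ = 0.989508.
1″ of longitude at this latitude = 30.80 × cos φ = 30.4768 m, so Δλ = 235.0 / 30.4768 = 7.711″.

Δλ = 7.71″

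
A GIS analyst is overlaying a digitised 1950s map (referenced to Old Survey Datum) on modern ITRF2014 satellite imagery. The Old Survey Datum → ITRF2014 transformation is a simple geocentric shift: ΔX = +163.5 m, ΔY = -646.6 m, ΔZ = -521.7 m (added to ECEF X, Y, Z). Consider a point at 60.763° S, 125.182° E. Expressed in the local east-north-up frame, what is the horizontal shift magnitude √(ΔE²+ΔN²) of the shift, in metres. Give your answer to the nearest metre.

833 m

The local east axis at (φ, λ) is (−sin λ, cos λ, 0), so ΔE = −sin(125.182°)·163.5 + cos(125.182°)·(-646.6) = 238.92 m.
The local north axis is (−sin φ cos λ, −sin φ sin λ, cos φ), giving ΔN = -82.204 − 461.158 − 254.810 = -798.17 m.
Horizontal magnitude = √(ΔE² + ΔN²) = √(238.92² + (-798.17)²) = 833.16 m.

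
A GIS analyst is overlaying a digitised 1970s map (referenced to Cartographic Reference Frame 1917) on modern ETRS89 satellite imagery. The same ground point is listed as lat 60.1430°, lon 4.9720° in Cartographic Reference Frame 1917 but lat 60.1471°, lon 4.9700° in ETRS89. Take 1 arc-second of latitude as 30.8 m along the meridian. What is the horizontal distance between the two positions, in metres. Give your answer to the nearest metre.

468 m

Δφ = 60.1471° − 60.1430° = +0.0041°; Δλ = 4.9700° − 4.9720° = -0.0020°.
1° of latitude = 3600 × 30.80 = 110880 m.
ΔN = Δφ × 110880 = 454.6 m; ΔE = Δλ × 110880 × cos(60.1430°) = -0.0020 × 110880 × 0.497837 = -110.4 m.
Distance = √(ΔE² + ΔN²) = √((-110.4)² + 454.6²) = 467.8 m.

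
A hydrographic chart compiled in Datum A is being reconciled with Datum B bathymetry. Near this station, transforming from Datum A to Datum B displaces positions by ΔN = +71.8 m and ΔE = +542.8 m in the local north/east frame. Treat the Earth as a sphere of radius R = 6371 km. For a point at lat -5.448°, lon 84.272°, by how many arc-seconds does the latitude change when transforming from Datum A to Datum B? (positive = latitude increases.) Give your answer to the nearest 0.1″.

Δφ = 2.3″

On a sphere of radius R, 1 rad of latitude = R, so Δφ = ΔN / R = 71.8 / 6371000 = 1.1270e-05 rad = 2.325″.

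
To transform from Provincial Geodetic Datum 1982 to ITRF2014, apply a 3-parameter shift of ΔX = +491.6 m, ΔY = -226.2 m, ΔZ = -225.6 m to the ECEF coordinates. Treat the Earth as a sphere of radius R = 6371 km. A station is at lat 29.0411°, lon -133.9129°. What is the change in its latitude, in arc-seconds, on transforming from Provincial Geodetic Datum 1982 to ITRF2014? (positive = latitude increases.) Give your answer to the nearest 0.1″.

Δφ = -3.6″

sin φ = 0.485437, cos φ = 0.874272, sin λ = -0.720395, cos λ = -0.693564.
North component: ΔN = −sin φ cos λ·ΔX − sin φ sin λ·ΔY + cos φ·ΔZ = −(0.485437)(-0.693564)(491.6) − (0.485437)(-0.720395)(-226.2) + (0.874272)(-225.6) = -110.83 m.
1° of latitude spans πR/180 = 111195 m, so Δφ = -110.83 / 111195 × 3600 = -3.588″.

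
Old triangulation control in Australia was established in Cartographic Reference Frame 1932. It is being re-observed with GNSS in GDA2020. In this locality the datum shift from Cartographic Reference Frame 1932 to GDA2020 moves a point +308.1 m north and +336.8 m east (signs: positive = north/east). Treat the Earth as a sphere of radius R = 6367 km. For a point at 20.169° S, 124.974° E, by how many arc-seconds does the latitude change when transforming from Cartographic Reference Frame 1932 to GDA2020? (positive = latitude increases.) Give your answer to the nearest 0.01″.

On a sphere of radius R, 1 rad of latitude = R, so Δφ = ΔN / R = 308.1 / 6367000 = 4.8390e-05 rad = 9.981″.

Δφ = 9.98″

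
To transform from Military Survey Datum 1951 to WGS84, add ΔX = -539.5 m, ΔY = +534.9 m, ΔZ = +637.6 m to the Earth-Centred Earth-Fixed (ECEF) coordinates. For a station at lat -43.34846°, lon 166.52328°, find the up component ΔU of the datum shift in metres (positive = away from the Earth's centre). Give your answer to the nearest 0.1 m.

ΔU = 34.5 m

The local up (radial) axis is (cos φ cos λ, cos φ sin λ, sin φ), giving ΔU = 381.518 + 90.651 − 437.670 = 34.50 m.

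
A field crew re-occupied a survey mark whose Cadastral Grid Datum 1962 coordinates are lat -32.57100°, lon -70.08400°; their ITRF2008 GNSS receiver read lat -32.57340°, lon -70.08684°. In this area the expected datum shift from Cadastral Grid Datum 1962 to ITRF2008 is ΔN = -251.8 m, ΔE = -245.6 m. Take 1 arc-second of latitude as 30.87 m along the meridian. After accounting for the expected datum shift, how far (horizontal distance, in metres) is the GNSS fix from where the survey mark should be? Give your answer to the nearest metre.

25 m

Observed coordinate differences: Δφ = -0.00240°, Δλ = -0.00284°.
Converting to metres (1° lat = 111132 m, cos φ = 0.842725): observed ΔN = -266.7 m, observed ΔE = -266.0 m.
Subtracting the expected shift leaves a residual of -266.7 − (-251.8) = -14.9 m north and -266.0 − (-245.6) = -20.4 m east.
Residual distance = √((-14.9)² + (-20.4)²) = 25.3 m.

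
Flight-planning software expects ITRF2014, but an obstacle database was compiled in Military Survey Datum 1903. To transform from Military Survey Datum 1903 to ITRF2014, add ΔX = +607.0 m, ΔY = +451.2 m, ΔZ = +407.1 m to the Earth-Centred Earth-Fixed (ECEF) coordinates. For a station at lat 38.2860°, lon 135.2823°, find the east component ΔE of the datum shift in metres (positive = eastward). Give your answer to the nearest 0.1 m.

The local east axis at (φ, λ) is (−sin λ, cos λ, 0), so ΔE = −sin(135.2823°)·607.0 + cos(135.2823°)·451.2 = -747.71 m.

ΔE = -747.7 m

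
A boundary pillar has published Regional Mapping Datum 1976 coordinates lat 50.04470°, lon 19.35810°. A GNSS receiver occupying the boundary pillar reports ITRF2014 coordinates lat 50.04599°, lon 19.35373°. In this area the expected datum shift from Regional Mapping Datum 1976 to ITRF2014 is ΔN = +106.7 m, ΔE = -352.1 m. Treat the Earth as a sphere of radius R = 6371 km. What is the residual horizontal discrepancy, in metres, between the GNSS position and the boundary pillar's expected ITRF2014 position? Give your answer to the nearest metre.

Observed coordinate differences: Δφ = +0.00129°, Δλ = -0.00437°.
Converting to metres (1° lat = 111195 m, cos φ = 0.642190): observed ΔN = 143.4 m, observed ΔE = -312.1 m.
Subtracting the expected shift leaves a residual of 143.4 − (106.7) = 36.7 m north and -312.1 − (-352.1) = 40.0 m east.
Residual distance = √(36.7² + 40.0²) = 54.3 m.

54 m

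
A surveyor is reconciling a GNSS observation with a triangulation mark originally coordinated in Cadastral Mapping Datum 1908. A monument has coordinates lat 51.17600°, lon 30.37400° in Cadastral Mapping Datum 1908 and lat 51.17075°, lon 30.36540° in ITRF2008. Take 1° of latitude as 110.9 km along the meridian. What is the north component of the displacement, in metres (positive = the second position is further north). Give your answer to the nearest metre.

ΔN = -582 m

Δφ = 51.17075° − 51.17600° = -0.00525°; Δλ = 30.36540° − 30.37400° = -0.00860°.
ΔN = Δφ × 110900 = -582.2 m; ΔE = Δλ × 110900 × cos(51.17600°) = -0.00860 × 110900 × 0.626930 = -597.9 m.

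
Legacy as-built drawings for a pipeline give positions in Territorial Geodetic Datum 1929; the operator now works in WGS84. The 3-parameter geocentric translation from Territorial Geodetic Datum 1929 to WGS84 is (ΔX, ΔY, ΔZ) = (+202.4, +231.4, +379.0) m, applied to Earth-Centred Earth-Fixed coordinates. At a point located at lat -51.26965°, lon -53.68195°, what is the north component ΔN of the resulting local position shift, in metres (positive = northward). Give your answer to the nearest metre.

ΔN = 185 m

The local north axis is (−sin φ cos λ, −sin φ sin λ, cos φ), giving ΔN = 93.514 − 145.448 + 237.124 = 185.19 m.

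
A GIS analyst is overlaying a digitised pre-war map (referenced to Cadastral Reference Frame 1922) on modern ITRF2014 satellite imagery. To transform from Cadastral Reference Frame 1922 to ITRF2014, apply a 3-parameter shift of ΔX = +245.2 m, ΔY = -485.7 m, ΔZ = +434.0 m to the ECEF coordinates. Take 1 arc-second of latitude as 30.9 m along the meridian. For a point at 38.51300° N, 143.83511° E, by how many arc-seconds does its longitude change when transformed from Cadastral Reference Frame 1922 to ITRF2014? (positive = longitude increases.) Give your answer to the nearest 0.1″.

Δλ = 10.2″

sin φ = 0.622692, cos φ = 0.782467, sin λ = 0.590111, cos λ = -0.807322.
East component: ΔE = −sin λ·ΔX + cos λ·ΔY = −(0.590111)(245.2) + (-0.807322)(-485.7) = 247.42 m.
1° of latitude spans 3600 × 30.90 = 111240 m; at latitude φ, 1° of longitude spans that × cos φ = 87041.6 m, so Δλ = 247.42 / 87041.6 × 3600 = 10.233″.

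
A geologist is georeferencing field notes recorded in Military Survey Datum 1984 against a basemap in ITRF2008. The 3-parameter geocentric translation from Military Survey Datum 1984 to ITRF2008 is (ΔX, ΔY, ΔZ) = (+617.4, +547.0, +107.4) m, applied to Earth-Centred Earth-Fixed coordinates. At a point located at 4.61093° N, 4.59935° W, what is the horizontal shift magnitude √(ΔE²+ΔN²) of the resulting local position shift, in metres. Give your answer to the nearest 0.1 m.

At φ = 4.61093°, λ = -4.59935°: sin φ = 0.080389, cos φ = 0.996764, sin λ = -0.080188, cos λ = 0.996780.
ΔE = −sin λ·ΔX + cos λ·ΔY = −(-0.080188)·(617.4) + (0.996780)·(547.0) = 594.75 m.
ΔN = −sin φ cos λ·ΔX − sin φ sin λ·ΔY + cos φ·ΔZ = −(0.080389)(0.996780)(617.4) − (0.080389)(-0.080188)(547.0) + (0.996764)(107.4) = 61.11 m.
Horizontal magnitude = √(ΔE² + ΔN²) = √(594.75² + 61.11²) = 597.88 m.

597.9 m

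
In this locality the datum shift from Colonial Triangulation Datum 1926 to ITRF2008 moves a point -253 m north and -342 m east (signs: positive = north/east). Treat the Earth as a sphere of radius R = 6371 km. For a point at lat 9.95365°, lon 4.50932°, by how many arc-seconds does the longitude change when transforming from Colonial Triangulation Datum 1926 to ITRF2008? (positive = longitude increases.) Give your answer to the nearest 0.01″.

Δλ = -11.24″

At latitude 9.95365°, cos φ = 0.984948.
One radian of longitude at latitude φ spans R cos φ, so Δλ = ΔE / (R cos φ) = -342.0 / (6371000 × 0.984948) = -5.4501e-05 rad = -11.242″.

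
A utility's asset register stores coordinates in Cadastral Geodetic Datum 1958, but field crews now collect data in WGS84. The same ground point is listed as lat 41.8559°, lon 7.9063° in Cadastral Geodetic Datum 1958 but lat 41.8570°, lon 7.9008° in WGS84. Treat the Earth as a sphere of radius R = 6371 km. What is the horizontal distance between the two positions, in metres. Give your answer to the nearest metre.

Δφ = 41.8570° − 41.8559° = +0.0011°; Δλ = 7.9008° − 7.9063° = -0.0055°.
1° along a meridian = πR/180 = 111195 m.
ΔN = Δφ × 111195 = 122.3 m; ΔE = Δλ × 111195 × cos(41.8559°) = -0.0055 × 111195 × 0.744825 = -455.5 m.
Distance = √(ΔE² + ΔN²) = √((-455.5)² + 122.3²) = 471.7 m.

472 m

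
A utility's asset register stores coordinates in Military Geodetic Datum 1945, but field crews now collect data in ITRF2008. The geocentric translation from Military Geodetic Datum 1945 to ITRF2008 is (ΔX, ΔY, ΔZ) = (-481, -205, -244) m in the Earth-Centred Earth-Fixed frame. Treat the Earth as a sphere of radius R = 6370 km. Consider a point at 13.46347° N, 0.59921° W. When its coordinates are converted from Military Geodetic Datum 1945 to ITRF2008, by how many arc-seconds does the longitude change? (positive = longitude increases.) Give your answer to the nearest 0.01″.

sin φ = 0.232825, cos φ = 0.972519, sin λ = -0.010458, cos λ = 0.999945.
East component: ΔE = −sin λ·ΔX + cos λ·ΔY = −(-0.010458)(-481) + (0.999945)(-205) = -210.02 m.
1° of latitude spans πR/180 = 111177 m; at latitude φ, 1° of longitude spans that × cos φ = 108122.2 m, so Δλ = -210.02 / 108122.2 × 3600 = -6.993″.

Δλ = -6.99″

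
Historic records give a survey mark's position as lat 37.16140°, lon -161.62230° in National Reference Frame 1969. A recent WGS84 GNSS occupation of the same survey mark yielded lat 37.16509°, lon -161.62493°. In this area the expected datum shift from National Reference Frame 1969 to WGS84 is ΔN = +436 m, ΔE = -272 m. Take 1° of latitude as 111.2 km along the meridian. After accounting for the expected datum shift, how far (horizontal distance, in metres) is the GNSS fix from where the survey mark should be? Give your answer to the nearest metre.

Observed coordinate differences: Δφ = +0.00369°, Δλ = -0.00263°.
Converting to metres (1° lat = 111200 m, cos φ = 0.796937): observed ΔN = 410.3 m, observed ΔE = -233.1 m.
Subtracting the expected shift leaves a residual of 410.3 − (436) = -25.7 m north and -233.1 − (-272) = 38.9 m east.
Residual distance = √((-25.7)² + 38.9²) = 46.6 m.

47 m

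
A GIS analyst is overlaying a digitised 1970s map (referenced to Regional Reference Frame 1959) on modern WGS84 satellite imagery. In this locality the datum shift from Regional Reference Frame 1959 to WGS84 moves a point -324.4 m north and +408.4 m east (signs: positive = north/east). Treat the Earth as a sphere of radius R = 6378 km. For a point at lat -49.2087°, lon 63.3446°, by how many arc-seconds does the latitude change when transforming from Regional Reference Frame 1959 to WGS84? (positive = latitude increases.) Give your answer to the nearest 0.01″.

On a sphere of radius R, 1 rad of latitude = R, so Δφ = ΔN / R = -324.4 / 6378000 = -5.0862e-05 rad = -10.491″.

Δφ = -10.49″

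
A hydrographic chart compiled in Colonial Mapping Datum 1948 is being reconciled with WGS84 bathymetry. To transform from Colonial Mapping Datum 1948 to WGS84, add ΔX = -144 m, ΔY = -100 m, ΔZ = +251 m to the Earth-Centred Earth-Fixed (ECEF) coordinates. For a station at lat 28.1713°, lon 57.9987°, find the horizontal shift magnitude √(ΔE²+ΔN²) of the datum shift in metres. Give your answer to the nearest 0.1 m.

The local east axis at (φ, λ) is (−sin λ, cos λ, 0), so ΔE = −sin(57.9987°)·(-144) + cos(57.9987°)·(-100) = 69.12 m.
The local north axis is (−sin φ cos λ, −sin φ sin λ, cos φ), giving ΔN = 36.027 + 40.037 + 221.267 = 297.33 m.
Horizontal magnitude = √(ΔE² + ΔN²) = √(69.12² + 297.33²) = 305.26 m.

305.3 m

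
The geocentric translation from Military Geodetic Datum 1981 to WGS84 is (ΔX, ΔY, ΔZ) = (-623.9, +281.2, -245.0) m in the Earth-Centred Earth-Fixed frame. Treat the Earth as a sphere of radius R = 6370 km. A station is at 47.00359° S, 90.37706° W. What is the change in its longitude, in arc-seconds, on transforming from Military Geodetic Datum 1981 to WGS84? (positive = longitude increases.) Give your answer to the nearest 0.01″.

Δλ = -29.71″

sin φ = -0.731396, cos φ = 0.681953, sin λ = -0.999978, cos λ = -0.006581.
East component: ΔE = −sin λ·ΔX + cos λ·ΔY = −(-0.999978)(-623.9) + (-0.006581)(281.2) = -625.74 m.
1° of latitude spans πR/180 = 111177 m; at latitude φ, 1° of longitude spans that × cos φ = 75817.8 m, so Δλ = -625.74 / 75817.8 × 3600 = -29.711″.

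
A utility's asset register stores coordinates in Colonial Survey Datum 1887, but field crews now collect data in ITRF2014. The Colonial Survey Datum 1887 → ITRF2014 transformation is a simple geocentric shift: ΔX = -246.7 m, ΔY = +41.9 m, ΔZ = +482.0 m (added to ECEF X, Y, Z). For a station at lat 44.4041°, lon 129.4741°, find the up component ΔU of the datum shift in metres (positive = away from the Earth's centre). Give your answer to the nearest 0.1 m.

ΔU = 472.4 m

The local up (radial) axis is (cos φ cos λ, cos φ sin λ, sin φ), giving ΔU = 112.046 + 23.107 + 337.262 = 472.42 m.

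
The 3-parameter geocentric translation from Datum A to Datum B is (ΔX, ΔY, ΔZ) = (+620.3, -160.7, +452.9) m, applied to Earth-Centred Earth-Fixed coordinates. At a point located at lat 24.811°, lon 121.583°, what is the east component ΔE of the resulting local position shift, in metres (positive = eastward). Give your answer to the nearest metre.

ΔE = -444 m

At φ = 24.811°, λ = 121.583°: sin φ = 0.419626, cos φ = 0.907697, sin λ = 0.851882, cos λ = -0.523733.
ΔE = −sin λ·ΔX + cos λ·ΔY = −(0.851882)·(620.3) + (-0.523733)·(-160.7) = -444.26 m.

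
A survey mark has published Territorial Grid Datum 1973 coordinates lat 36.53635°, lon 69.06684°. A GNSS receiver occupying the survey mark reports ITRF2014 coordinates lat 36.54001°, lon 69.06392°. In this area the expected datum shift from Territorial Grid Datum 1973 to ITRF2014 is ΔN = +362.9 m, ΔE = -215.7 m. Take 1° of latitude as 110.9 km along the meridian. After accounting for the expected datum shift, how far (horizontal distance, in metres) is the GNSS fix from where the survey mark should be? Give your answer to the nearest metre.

Observed coordinate differences: Δφ = +0.00366°, Δλ = -0.00292°.
Converting to metres (1° lat = 110900 m, cos φ = 0.803479): observed ΔN = 405.9 m, observed ΔE = -260.2 m.
Subtracting the expected shift leaves a residual of 405.9 − (362.9) = 43.0 m north and -260.2 − (-215.7) = -44.5 m east.
Residual distance = √(43.0² + (-44.5)²) = 61.9 m.

62 m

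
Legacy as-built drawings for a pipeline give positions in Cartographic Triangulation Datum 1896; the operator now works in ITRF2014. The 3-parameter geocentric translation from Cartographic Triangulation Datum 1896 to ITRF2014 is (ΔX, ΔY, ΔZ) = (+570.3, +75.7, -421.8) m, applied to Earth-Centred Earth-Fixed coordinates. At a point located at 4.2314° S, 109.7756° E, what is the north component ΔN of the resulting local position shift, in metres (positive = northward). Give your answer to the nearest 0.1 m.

ΔN = -429.6 m

The local north axis is (−sin φ cos λ, −sin φ sin λ, cos φ), giving ΔN = -14.237 + 5.256 − 420.650 = -429.63 m.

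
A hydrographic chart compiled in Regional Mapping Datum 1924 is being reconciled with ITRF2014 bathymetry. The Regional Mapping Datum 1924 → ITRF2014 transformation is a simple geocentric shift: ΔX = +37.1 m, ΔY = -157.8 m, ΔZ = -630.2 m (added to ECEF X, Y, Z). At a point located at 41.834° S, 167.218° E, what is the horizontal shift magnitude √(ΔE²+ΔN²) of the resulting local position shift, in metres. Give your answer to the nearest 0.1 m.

537.1 m

The local east axis at (φ, λ) is (−sin λ, cos λ, 0), so ΔE = −sin(167.218°)·37.1 + cos(167.218°)·(-157.8) = 145.68 m.
The local north axis is (−sin φ cos λ, −sin φ sin λ, cos φ), giving ΔN = -24.132 − 23.285 − 469.550 = -516.97 m.
Horizontal magnitude = √(ΔE² + ΔN²) = √(145.68² + (-516.97)²) = 537.10 m.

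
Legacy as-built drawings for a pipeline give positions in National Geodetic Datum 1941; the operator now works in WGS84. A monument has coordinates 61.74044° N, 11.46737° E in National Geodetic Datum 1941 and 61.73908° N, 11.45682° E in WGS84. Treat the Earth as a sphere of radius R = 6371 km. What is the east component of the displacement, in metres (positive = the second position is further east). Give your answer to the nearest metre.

Δφ = 61.73908° − 61.74044° = -0.00136°; Δλ = 11.45682° − 11.46737° = -0.01055°.
1° along a meridian = πR/180 = 111195 m.
ΔN = Δφ × 111195 = -151.2 m; ΔE = Δλ × 111195 × cos(61.74044°) = -0.01055 × 111195 × 0.473467 = -555.4 m.

ΔE = -555 m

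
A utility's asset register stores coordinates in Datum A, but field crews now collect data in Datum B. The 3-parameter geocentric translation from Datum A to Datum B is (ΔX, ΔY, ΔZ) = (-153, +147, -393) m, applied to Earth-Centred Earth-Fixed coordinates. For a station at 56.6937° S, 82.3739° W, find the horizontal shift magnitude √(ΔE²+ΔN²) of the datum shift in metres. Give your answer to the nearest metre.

378 m

The local east axis at (φ, λ) is (−sin λ, cos λ, 0), so ΔE = −sin(-82.3739°)·(-153) + cos(-82.3739°)·147 = -132.14 m.
The local north axis is (−sin φ cos λ, −sin φ sin λ, cos φ), giving ΔN = -16.969 − 121.768 − 215.802 = -354.54 m.
Horizontal magnitude = √(ΔE² + ΔN²) = √((-132.14)² + (-354.54)²) = 378.36 m.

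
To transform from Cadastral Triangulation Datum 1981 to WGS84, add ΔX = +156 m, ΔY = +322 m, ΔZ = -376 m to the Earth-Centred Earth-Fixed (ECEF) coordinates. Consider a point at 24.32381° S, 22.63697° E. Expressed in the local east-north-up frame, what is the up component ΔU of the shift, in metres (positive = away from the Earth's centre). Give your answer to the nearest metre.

ΔU = 399 m

At φ = -24.32381°, λ = 22.63697°: sin φ = -0.411893, cos φ = 0.911232, sin λ = 0.384891, cos λ = 0.922962.
ΔU = cos φ cos λ·ΔX + cos φ sin λ·ΔY + sin φ·ΔZ = (0.911232)(0.922962)(156) + (0.911232)(0.384891)(322) + (-0.411893)(-376) = 399.01 m.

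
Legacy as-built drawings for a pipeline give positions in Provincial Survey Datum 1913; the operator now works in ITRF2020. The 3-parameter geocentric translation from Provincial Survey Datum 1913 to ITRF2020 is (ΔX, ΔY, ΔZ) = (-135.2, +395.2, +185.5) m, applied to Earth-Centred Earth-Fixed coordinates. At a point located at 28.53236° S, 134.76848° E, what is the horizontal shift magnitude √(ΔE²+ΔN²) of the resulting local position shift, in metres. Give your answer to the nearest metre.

388 m

At φ = -28.53236°, λ = 134.76848°: sin φ = -0.477655, cos φ = 0.878547, sin λ = 0.709958, cos λ = -0.704244.
ΔE = −sin λ·ΔX + cos λ·ΔY = −(0.709958)·(-135.2) + (-0.704244)·(395.2) = -182.33 m.
ΔN = −sin φ cos λ·ΔX − sin φ sin λ·ΔY + cos φ·ΔZ = −(-0.477655)(-0.704244)(-135.2) − (-0.477655)(0.709958)(395.2) + (0.878547)(185.5) = 342.47 m.
Horizontal magnitude = √(ΔE² + ΔN²) = √((-182.33)² + 342.47²) = 387.98 m.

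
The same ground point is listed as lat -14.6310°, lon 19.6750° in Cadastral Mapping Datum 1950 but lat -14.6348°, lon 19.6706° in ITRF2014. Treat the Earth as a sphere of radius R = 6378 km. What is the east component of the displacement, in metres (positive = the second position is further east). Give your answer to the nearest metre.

Δφ = -14.6348° − -14.6310° = -0.0038°; Δλ = 19.6706° − 19.6750° = -0.0044°.
1° along a meridian = πR/180 = 111317 m.
ΔN = Δφ × 111317 = -423.0 m; ΔE = Δλ × 111317 × cos(-14.6310°) = -0.0044 × 111317 × 0.967573 = -473.9 m.

ΔE = -474 m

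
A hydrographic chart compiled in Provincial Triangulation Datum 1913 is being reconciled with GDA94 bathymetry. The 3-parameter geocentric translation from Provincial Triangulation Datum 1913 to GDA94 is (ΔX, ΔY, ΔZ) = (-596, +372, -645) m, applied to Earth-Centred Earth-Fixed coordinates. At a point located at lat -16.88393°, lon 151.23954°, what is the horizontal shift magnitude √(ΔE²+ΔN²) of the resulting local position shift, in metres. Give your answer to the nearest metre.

415 m

At φ = -16.88393°, λ = 151.23954°: sin φ = -0.290434, cos φ = 0.956895, sin λ = 0.481149, cos λ = -0.876639.
ΔE = −sin λ·ΔX + cos λ·ΔY = −(0.481149)·(-596) + (-0.876639)·(372) = -39.34 m.
ΔN = −sin φ cos λ·ΔX − sin φ sin λ·ΔY + cos φ·ΔZ = −(-0.290434)(-0.876639)(-596) − (-0.290434)(0.481149)(372) + (0.956895)(-645) = -413.47 m.
Horizontal magnitude = √(ΔE² + ΔN²) = √((-39.34)² + (-413.47)²) = 415.34 m.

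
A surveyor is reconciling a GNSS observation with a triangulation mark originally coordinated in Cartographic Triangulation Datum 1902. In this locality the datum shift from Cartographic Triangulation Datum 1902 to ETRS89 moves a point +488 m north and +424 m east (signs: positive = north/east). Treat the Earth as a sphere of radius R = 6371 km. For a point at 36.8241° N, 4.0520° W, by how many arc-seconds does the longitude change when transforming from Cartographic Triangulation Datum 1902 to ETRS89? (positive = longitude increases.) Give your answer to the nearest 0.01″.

Δλ = 17.15″

At latitude 36.8241°, cos φ = 0.800479.
One radian of longitude at latitude φ spans R cos φ, so Δλ = ΔE / (R cos φ) = 424.0 / (6371000 × 0.800479) = 8.3140e-05 rad = 17.149″.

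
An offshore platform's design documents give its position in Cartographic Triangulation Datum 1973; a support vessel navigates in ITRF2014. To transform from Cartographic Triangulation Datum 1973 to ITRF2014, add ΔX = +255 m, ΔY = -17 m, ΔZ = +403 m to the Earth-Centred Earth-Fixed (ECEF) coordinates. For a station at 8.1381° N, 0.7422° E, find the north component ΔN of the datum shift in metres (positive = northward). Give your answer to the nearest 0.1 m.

ΔN = 362.9 m

At φ = 8.1381°, λ = 0.7422°: sin φ = 0.141560, cos φ = 0.989930, sin λ = 0.012953, cos λ = 0.999916.
ΔN = −sin φ cos λ·ΔX − sin φ sin λ·ΔY + cos φ·ΔZ = −(0.141560)(0.999916)(255) − (0.141560)(0.012953)(-17) + (0.989930)(403) = 362.88 m.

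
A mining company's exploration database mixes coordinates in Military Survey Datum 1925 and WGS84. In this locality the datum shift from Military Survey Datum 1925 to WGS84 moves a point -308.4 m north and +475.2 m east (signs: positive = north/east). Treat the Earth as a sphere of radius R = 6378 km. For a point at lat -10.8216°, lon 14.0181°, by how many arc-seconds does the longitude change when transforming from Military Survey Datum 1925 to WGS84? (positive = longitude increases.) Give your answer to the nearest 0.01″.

Δλ = 15.65″

At latitude -10.8216°, cos φ = 0.982217.
One radian of longitude at latitude φ spans R cos φ, so Δλ = ΔE / (R cos φ) = 475.2 / (6378000 × 0.982217) = 7.5855e-05 rad = 15.646″.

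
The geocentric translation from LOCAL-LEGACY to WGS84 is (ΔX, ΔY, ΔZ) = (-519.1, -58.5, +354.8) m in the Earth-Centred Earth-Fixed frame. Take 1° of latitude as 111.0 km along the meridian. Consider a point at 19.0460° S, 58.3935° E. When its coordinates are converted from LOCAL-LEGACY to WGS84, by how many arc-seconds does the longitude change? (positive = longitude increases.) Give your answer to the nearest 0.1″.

sin φ = -0.326327, cos φ = 0.945257, sin λ = 0.851667, cos λ = 0.524083.
East component: ΔE = −sin λ·ΔX + cos λ·ΔY = −(0.851667)(-519.1) + (0.524083)(-58.5) = 411.44 m.
1° of latitude spans 111000 m; at latitude φ, 1° of longitude spans that × cos φ = 104923.5 m, so Δλ = 411.44 / 104923.5 × 3600 = 14.117″.

Δλ = 14.1″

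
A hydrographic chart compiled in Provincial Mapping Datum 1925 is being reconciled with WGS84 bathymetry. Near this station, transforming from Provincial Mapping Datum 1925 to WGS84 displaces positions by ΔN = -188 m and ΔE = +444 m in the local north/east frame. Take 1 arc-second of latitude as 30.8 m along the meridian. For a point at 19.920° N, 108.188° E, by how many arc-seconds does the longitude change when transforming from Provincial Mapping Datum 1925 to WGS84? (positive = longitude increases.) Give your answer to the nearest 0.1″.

Δλ = 15.3″

At latitude 19.920°, cos φ = 0.940169.
1″ of longitude at this latitude = 30.80 × cos φ = 28.9572 m, so Δλ = 444.0 / 28.9572 = 15.333″.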